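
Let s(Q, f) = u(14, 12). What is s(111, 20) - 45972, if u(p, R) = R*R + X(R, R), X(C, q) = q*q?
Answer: -45684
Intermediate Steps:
X(C, q) = q²
u(p, R) = 2*R² (u(p, R) = R*R + R² = R² + R² = 2*R²)
s(Q, f) = 288 (s(Q, f) = 2*12² = 2*144 = 288)
s(111, 20) - 45972 = 288 - 45972 = -45684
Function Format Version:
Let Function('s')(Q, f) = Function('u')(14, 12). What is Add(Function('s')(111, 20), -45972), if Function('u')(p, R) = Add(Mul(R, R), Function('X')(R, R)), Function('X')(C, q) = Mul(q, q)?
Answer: -45684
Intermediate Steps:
Function('X')(C, q) = Pow(q, 2)
Function('u')(p, R) = Mul(2, Pow(R, 2)) (Function('u')(p, R) = Add(Mul(R, R), Pow(R, 2)) = Add(Pow(R, 2), Pow(R, 2)) = Mul(2, Pow(R, 2)))
Function('s')(Q, f) = 288 (Function('s')(Q, f) = Mul(2, Pow(12, 2)) = Mul(2, 144) = 288)
Add(Function('s')(111, 20), -45972) = Add(288, -45972) = -45684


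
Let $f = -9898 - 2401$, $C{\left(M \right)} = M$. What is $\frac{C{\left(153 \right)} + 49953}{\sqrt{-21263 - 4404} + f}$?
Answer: $- \frac{102708949}{25215178} - \frac{8351 i \sqrt{25667}}{25215178} \approx -4.0733 - 0.05306 i$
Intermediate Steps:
$f = -12299$ ($f = -9898 + \left(-7688 + 5287\right) = -9898 - 2401 = -12299$)
$\frac{C{\left(153 \right)} + 49953}{\sqrt{-21263 - 4404} + f} = \frac{153 + 49953}{\sqrt{-21263 - 4404} - 12299} = \frac{50106}{\sqrt{-25667} - 12299} = \frac{50106}{i \sqrt{25667} - 12299} = \frac{50106}{-12299 + i \sqrt{25667}}$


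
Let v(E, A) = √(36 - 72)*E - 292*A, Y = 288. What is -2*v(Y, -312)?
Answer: -182208 - 3456*I ≈ -1.8221e+5 - 3456.0*I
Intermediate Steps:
v(E, A) = -292*A + 6*I*E (v(E, A) = √(-36)*E - 292*A = (6*I)*E - 292*A = 6*I*E - 292*A = -292*A + 6*I*E)
-2*v(Y, -312) = -2*(-292*(-312) + 6*I*288) = -2*(91104 + 1728*I) = -182208 - 3456*I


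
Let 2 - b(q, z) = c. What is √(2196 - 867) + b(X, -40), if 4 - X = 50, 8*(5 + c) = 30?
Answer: 13/4 + √1329 ≈ 39.705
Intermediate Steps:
c = -5/4 (c = -5 + (⅛)*30 = -5 + 15/4 = -5/4 ≈ -1.2500)
X = -46 (X = 4 - 1*50 = 4 - 50 = -46)
b(q, z) = 13/4 (b(q, z) = 2 - 1*(-5/4) = 2 + 5/4 = 13/4)
√(2196 - 867) + b(X, -40) = √(2196 - 867) + 13/4 = √1329 + 13/4 = 13/4 + √1329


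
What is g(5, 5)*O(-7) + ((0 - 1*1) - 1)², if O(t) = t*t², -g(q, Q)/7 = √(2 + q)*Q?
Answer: 4 + 12005*√7 ≈ 31766.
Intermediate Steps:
g(q, Q) = -7*Q*√(2 + q) (g(q, Q) = -7*√(2 + q)*Q = -7*Q*√(2 + q))
O(t) = t³
g(5, 5)*O(-7) + ((0 - 1*1) - 1)² = -7*5*√(2 + 5)*(-7)³ + ((0 - 1*1) - 1)² = -7*5*√7*(-343) + ((0 - 1) - 1)² = -35*√7*(-343) + (-1 - 1)² = 12005*√7 + (-2)² = 12005*√7 + 4 = 4 + 12005*√7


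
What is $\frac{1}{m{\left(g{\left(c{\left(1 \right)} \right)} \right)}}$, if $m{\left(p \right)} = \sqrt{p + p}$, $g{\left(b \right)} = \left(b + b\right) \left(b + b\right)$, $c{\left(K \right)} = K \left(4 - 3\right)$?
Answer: $\frac{\sqrt{2}}{4} \approx 0.35355$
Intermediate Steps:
$c{\left(K \right)} = K$ ($c{\left(K \right)} = K 1 = K$)
$g{\left(b \right)} = 4 b^{2}$ ($g{\left(b \right)} = 2 b 2 b = 4 b^{2}$)
$m{\left(p \right)} = \sqrt{2} \sqrt{p}$ ($m{\left(p \right)} = \sqrt{2 p} = \sqrt{2} \sqrt{p}$)
$\frac{1}{m{\left(g{\left(c{\left(1 \right)} \right)} \right)}} = \frac{1}{\sqrt{2} \sqrt{4 \cdot 1^{2}}} = \frac{1}{\sqrt{2} \sqrt{4 \cdot 1}} = \frac{1}{\sqrt{2} \sqrt{4}} = \frac{1}{\sqrt{2} \cdot 2} = \frac{1}{2 \sqrt{2}} = \frac{\sqrt{2}}{4}$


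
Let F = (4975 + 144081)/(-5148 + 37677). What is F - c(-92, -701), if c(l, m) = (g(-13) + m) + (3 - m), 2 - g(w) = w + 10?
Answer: -111176/32529 ≈ -3.4178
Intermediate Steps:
g(w) = -8 - w (g(w) = 2 - (w + 10) = 2 - (10 + w) = 2 + (-10 - w) = -8 - w)
c(l, m) = 8 (c(l, m) = ((-8 - 1*(-13)) + m) + (3 - m) = ((-8 + 13) + m) + (3 - m) = (5 + m) + (3 - m) = 8)
F = 149056/32529 ≈ 4.5823
F - c(-92, -701) = 149056/32529 - 1*8 = 149056/32529 - 8 = -111176/32529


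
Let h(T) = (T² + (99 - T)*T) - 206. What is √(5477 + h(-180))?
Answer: I*√12549 ≈ 112.02*I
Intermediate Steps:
h(T) = -206 + T² + T*(99 - T) (h(T) = (T² + T*(99 - T)) - 206 = -206 + T² + T*(99 - T))
√(5477 + h(-180)) = √(5477 + (-206 + 99*(-180))) = √(5477 + (-206 - 17820)) = √(5477 - 18026) = √(-12549) = I*√12549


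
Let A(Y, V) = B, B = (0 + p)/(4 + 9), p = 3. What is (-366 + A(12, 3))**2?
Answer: 22610025/169 ≈ 1.3379e+5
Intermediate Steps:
B = 3/13 (B = (0 + 3)/(4 + 9) = 3/13 ≈ 0.23077)
A(Y, V) = 3/13
(-366 + A(12, 3))**2 = (-366 + 3/13)**2 = (-4755/13)**2 = 22610025/169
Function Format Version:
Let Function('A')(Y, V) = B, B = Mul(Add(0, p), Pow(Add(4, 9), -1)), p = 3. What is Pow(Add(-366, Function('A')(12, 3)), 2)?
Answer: Rational(22610025, 169) ≈ 1.3379e+5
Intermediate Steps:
B = Rational(3, 13) (B = Mul(Add(0, 3), Pow(Add(4, 9), -1)) = Mul(3, Pow(13, -1)) = Mul(3, Rational(1, 13)) = Rational(3, 13) ≈ 0.23077)
Function('A')(Y, V) = Rational(3, 13)
Pow(Add(-366, Function('A')(12, 3)), 2) = Pow(Add(-366, Rational(3, 13)), 2) = Pow(Rational(-4755, 13), 2) = Rational(22610025, 169)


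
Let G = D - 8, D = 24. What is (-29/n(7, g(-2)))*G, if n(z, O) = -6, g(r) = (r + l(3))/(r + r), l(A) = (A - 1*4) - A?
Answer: 232/3 ≈ 77.333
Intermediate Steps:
l(A) = -4 (l(A) = (A - 4) - A = (-4 + A) - A = -4)
G = 16 (G = 24 - 8 = 16)
g(r) = (-4 + r)/(2*r) (g(r) = (r - 4)/(r + r) = (-4 + r)/((2*r)) = (-4 + r)*(1/(2*r)) = (-4 + r)/(2*r))
(-29/n(7, g(-2)))*G = -29/(-6)*16 = -29*(-⅙)*16 = (29/6)*16 = 232/3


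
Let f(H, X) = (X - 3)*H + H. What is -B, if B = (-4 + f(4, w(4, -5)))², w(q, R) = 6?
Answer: -144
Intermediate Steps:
f(H, X) = H + H*(-3 + X) (f(H, X) = (-3 + X)*H + H = H*(-3 + X) + H = H + H*(-3 + X))
B = 144 (B = (-4 + 4*(-2 + 6))² = (-4 + 4*4)² = (-4 + 16)² = 12² = 144)
-B = -1*144 = -144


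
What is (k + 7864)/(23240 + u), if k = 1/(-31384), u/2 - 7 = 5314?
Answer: 82267925/354450896 ≈ 0.23210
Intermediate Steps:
u = 10642 (u = 14 + 2*5314 = 14 + 10628 = 10642)
k = -1/31384 ≈ -3.1863e-5
(k + 7864)/(23240 + u) = (-1/31384 + 7864)/(23240 + 10642) = (246803775/31384)/33882 = (246803775/31384)*(1/33882) = 82267925/354450896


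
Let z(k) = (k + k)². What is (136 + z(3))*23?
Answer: 3956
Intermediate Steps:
z(k) = 4*k² (z(k) = (2*k)² = 4*k²)
(136 + z(3))*23 = (136 + 4*3²)*23 = (136 + 4*9)*23 = (136 + 36)*23 = 172*23 = 3956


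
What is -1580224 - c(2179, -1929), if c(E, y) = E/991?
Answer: -1566004163/991 ≈ -1.5802e+6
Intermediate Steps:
c(E, y) = E/991 (c(E, y) = E*(1/991) = E/991)
-1580224 - c(2179, -1929) = -1580224 - 2179/991 = -1566004163/991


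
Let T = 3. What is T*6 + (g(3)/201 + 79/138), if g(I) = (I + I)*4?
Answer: 172825/9246 ≈ 18.692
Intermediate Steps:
g(I) = 8*I (g(I) = (2*I)*4 = 8*I)
T*6 + (g(3)/201 + 79/138) = 3*6 + ((8*3)/201 + 79/138) = 18 + (24*(1/201) + 79*(1/138)) = 18 + (8/67 + 79/138) = 18 + 6397/9246 = 172825/9246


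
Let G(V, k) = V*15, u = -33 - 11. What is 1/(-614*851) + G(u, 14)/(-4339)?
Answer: 344854901/2267188246 ≈ 0.15211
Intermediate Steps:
u = -44
G(V, k) = 15*V
1/(-614*851) + G(u, 14)/(-4339) = 1/(-614*851) + (15*(-44))/(-4339) = -1/614*1/851 - 660*(-1/4339) = -1/522514 + 660/4339 = 344854901/2267188246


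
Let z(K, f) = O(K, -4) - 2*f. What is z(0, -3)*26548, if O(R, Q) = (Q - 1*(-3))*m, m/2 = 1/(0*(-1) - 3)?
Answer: 530960/3 ≈ 1.7699e+5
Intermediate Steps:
m = -2/3 (m = 2/(0*(-1) - 3) = 2/(0 - 3) = 2/(-3) = 2*(-1/3) = -2/3 ≈ -0.66667)
O(R, Q) = -2 - 2*Q/3 (O(R, Q) = (Q - 1*(-3))*(-2/3) = (Q + 3)*(-2/3) = (3 + Q)*(-2/3) = -2 - 2*Q/3)
z(K, f) = 2/3 - 2*f (z(K, f) = (-2 - 2/3*(-4)) - 2*f = (-2 + 8/3) - 2*f = 2/3 - 2*f)
z(0, -3)*26548 = (2/3 - 2*(-3))*26548 = (2/3 + 6)*26548 = (20/3)*26548 = 530960/3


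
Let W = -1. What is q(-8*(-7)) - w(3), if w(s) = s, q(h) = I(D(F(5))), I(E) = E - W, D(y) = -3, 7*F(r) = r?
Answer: -5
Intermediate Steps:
F(r) = r/7
I(E) = 1 + E (I(E) = E - 1*(-1) = E + 1 = 1 + E)
q(h) = -2 (q(h) = 1 - 3 = -2)
q(-8*(-7)) - w(3) = -2 - 1*3 = -2 - 3 = -5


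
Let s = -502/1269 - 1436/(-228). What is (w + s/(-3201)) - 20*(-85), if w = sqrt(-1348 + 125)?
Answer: 131204686381/77179311 + I*sqrt(1223) ≈ 1700.0 + 34.971*I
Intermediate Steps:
w = I*sqrt(1223) (w = sqrt(-1223) = I*sqrt(1223) ≈ 34.971*I)
s = 142319/24111 (s = -502*1/1269 - 1436*(-1/228) = -502/1269 + 359/57 = 142319/24111 ≈ 5.9027)
(w + s/(-3201)) - 20*(-85) = (I*sqrt(1223) + (142319/24111)/(-3201)) - 20*(-85) = (I*sqrt(1223) + (142319/24111)*(-1/3201)) + 1700 = (I*sqrt(1223) - 142319/77179311) + 1700 = (-142319/77179311 + I*sqrt(1223)) + 1700 = 131204686381/77179311 + I*sqrt(1223)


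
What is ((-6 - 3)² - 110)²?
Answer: 841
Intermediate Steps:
((-6 - 3)² - 110)² = ((-9)² - 110)² = (81 - 110)² = (-29)² = 841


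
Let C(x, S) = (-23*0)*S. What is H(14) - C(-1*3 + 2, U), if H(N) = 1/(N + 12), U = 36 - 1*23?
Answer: 1/26 ≈ 0.038462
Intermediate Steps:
U = 13 (U = 36 - 23 = 13)
C(x, S) = 0 (C(x, S) = 0*S = 0)
H(N) = 1/(12 + N)
H(14) - C(-1*3 + 2, U) = 1/(12 + 14) - 1*0 = 1/26 + 0 = 1/26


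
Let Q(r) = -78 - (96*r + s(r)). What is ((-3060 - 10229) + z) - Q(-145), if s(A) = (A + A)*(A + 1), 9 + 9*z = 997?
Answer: 132649/9 ≈ 14739.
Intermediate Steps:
z = 988/9 (z = -1 + (⅑)*997 = -1 + 997/9 = 988/9 ≈ 109.78)
s(A) = 2*A*(1 + A) (s(A) = (2*A)*(1 + A) = 2*A*(1 + A))
Q(r) = -78 - 96*r - 2*r*(1 + r) (Q(r) = -78 - (96*r + 2*r*(1 + r)) = -78 + (-96*r - 2*r*(1 + r)) = -78 - 96*r - 2*r*(1 + r))
((-3060 - 10229) + z) - Q(-145) = ((-3060 - 10229) + 988/9) - (-78 - 98*(-145) - 2*(-145)²) = (-13289 + 988/9) - (-78 + 14210 - 2*21025) = -118613/9 - (-78 + 14210 - 42050) = -118613/9 - 1*(-27918) = -118613/9 + 27918 = 132649/9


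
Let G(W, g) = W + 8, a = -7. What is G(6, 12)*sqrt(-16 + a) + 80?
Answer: 80 + 14*I*sqrt(23) ≈ 80.0 + 67.142*I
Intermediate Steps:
G(W, g) = 8 + W
G(6, 12)*sqrt(-16 + a) + 80 = (8 + 6)*sqrt(-16 - 7) + 80 = 14*sqrt(-23) + 80 = 14*(I*sqrt(23)) + 80 = 14*I*sqrt(23) + 80 = 80 + 14*I*sqrt(23)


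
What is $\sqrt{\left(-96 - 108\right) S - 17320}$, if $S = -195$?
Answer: $2 \sqrt{5615} \approx 149.87$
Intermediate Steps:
$\sqrt{\left(-96 - 108\right) S - 17320} = \sqrt{\left(-96 - 108\right) \left(-195\right) - 17320} = \sqrt{\left(-204\right) \left(-195\right) - 17320} = \sqrt{39780 - 17320} = \sqrt{22460} = 2 \sqrt{5615}$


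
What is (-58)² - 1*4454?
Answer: -1090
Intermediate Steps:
(-58)² - 1*4454 = 3364 - 4454 = -1090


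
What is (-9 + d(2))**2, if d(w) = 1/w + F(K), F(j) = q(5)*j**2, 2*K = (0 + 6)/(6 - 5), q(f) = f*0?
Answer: 289/4 ≈ 72.250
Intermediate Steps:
q(f) = 0
K = 3 (K = ((0 + 6)/(6 - 5))/2 = (6/1)/2 = (6*1)/2 = (1/2)*6 = 3)
F(j) = 0 (F(j) = 0*j**2 = 0)
d(w) = 1/w (d(w) = 1/w + 0 = 1/w)
(-9 + d(2))**2 = (-9 + 1/2)**2 = (-17/2)**2 = 289/4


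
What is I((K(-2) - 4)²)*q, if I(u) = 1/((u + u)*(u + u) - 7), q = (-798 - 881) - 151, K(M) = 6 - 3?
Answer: 610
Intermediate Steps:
K(M) = 3
q = -1830 (q = -1679 - 151 = -1830)
I(u) = 1/(-7 + 4*u²) (I(u) = 1/((2*u)*(2*u) - 7) = 1/(4*u² - 7) = 1/(-7 + 4*u²))
I((K(-2) - 4)²)*q = -1830/(-7 + 4*((3 - 4)²)²) = -1830/(-7 + 4*((-1)²)²) = -1830/(-7 + 4*1²) = -1830/(-7 + 4*1) = -1830/(-7 + 4) = -1830/(-3) = -⅓*(-1830) = 610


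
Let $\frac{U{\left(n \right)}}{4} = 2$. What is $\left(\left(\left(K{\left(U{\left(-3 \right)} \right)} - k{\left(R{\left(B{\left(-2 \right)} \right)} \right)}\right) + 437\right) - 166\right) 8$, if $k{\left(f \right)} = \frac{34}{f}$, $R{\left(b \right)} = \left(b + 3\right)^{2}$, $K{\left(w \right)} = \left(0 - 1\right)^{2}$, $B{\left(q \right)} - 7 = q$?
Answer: $\frac{8687}{4} \approx 2171.8$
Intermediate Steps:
$B{\left(q \right)} = 7 + q$
$U{\left(n \right)} = 8$ ($U{\left(n \right)} = 4 \cdot 2 = 8$)
$K{\left(w \right)} = 1$ ($K{\left(w \right)} = \left(-1\right)^{2} = 1$)
$R{\left(b \right)} = \left(3 + b\right)^{2}$
$\left(\left(\left(K{\left(U{\left(-3 \right)} \right)} - k{\left(R{\left(B{\left(-2 \right)} \right)} \right)}\right) + 437\right) - 166\right) 8 = \left(\left(\left(1 - \frac{34}{\left(3 + \left(7 - 2\right)\right)^{2}}\right) + 437\right) - 166\right) 8 = \left(\left(\left(1 - \frac{34}{\left(3 + 5\right)^{2}}\right) + 437\right) - 166\right) 8 = \left(\left(\left(1 - \frac{34}{8^{2}}\right) + 437\right) - 166\right) 8 = \left(\left(\left(1 - \frac{34}{64}\right) + 437\right) - 166\right) 8 = \left(\left(\left(1 - 34 \cdot \frac{1}{64}\right) + 437\right) - 166\right) 8 = \left(\left(\left(1 - \frac{17}{32}\right) + 437\right) - 166\right) 8 = \left(\left(\frac{15}{32} + 437\right) - 166\right) 8 = \left(\frac{13999}{32} - 166\right) 8 = \frac{8687}{32} \cdot 8 = \frac{8687}{4}$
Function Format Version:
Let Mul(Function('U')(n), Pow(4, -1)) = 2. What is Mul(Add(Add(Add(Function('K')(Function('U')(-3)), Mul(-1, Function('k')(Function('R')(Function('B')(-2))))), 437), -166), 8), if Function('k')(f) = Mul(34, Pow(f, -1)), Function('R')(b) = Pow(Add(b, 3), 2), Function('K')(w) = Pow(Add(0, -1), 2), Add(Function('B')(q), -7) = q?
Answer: Rational(8687, 4) ≈ 2171.8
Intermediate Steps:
Function('B')(q) = Add(7, q)
Function('U')(n) = 8 (Function('U')(n) = Mul(4, 2) = 8)
Function('K')(w) = 1 (Function('K')(w) = Pow(-1, 2) = 1)
Function('R')(b) = Pow(Add(3, b), 2)
Mul(Add(Add(Add(Function('K')(Function('U')(-3)), Mul(-1, Function('k')(Function('R')(Function('B')(-2))))), 437), -166), 8) = Mul(Add(Add(Add(1, Mul(-1, Mul(34, Pow(Pow(Add(3, Add(7, -2)), 2), -1)))), 437), -166), 8) = Mul(Add(Add(Add(1, Mul(-1, Mul(34, Pow(Pow(Add(3, 5), 2), -1)))), 437), -166), 8) = Mul(Add(Add(Add(1, Mul(-1, Mul(34, Pow(Pow(8, 2), -1)))), 437), -166), 8) = Mul(Add(Add(Add(1, Mul(-1, Mul(34, Pow(64, -1)))), 437), -166), 8) = Mul(Add(Add(Add(1, Mul(-1, Mul(34, Rational(1, 64)))), 437), -166), 8) = Mul(Add(Add(Add(1, Mul(-1, Rational(17, 32))), 437), -166), 8) = Mul(Add(Add(Add(1, Rational(-17, 32)), 437), -166), 8) = Mul(Add(Add(Rational(15, 32), 437), -166), 8) = Mul(Add(Rational(13999, 32), -166), 8) = Mul(Rational(8687, 32), 8) = Rational(8687, 4)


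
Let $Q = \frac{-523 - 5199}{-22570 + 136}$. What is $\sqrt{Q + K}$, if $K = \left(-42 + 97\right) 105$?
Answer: $\frac{2 \sqrt{181662220203}}{11217} \approx 75.995$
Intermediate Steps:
$K = 5775$ ($K = 55 \cdot 105 = 5775$)
$Q = \frac{2861}{11217}$ ($Q = - \frac{5722}{-22434} = \left(-5722\right) \left(- \frac{1}{22434}\right) = \frac{2861}{11217} \approx 0.25506$)
$\sqrt{Q + K} = \sqrt{\frac{2861}{11217} + 5775} = \sqrt{\frac{64781036}{11217}} = \frac{2 \sqrt{181662220203}}{11217}$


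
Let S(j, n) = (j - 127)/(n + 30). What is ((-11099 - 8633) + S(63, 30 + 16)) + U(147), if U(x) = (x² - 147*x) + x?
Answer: -372131/19 ≈ -19586.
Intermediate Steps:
S(j, n) = (-127 + j)/(30 + n)
U(x) = x² - 146*x
((-11099 - 8633) + S(63, 30 + 16)) + U(147) = ((-11099 - 8633) + (-127 + 63)/(30 + (30 + 16))) + 147*(-146 + 147) = (-19732 - 64/(30 + 46)) + 147*1 = (-19732 - 64/76) + 147 = (-19732 + (1/76)*(-64)) + 147 = (-19732 - 16/19) + 147 = -374924/19 + 147 = -372131/19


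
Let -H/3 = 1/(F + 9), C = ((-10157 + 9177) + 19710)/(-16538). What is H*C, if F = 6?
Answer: 1873/8269 ≈ 0.22651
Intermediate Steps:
C = -9365/8269 (C = (-980 + 19710)*(-1/16538) = 18730*(-1/16538) = -9365/8269 ≈ -1.1325)
H = -⅕ (H = -3/(6 + 9) = -3/15 = -3*1/15 = -⅕ ≈ -0.20000)
H*C = -⅕*(-9365/8269) = 1873/8269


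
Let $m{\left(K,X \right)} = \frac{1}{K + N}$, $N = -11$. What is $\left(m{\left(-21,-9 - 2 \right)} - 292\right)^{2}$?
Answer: $\frac{87329025}{1024} \approx 85282.0$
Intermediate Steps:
$m{\left(K,X \right)} = \frac{1}{-11 + K}$ ($m{\left(K,X \right)} = \frac{1}{K - 11} = \frac{1}{-11 + K}$)
$\left(m{\left(-21,-9 - 2 \right)} - 292\right)^{2} = \left(\frac{1}{-11 - 21} - 292\right)^{2} = \left(\frac{1}{-32} - 292\right)^{2} = \left(- \frac{1}{32} - 292\right)^{2} = \left(- \frac{9345}{32}\right)^{2} = \frac{87329025}{1024}$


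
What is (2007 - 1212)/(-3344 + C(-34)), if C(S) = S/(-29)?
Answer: -7685/32314 ≈ -0.23782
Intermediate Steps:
C(S) = -S/29 (C(S) = S*(-1/29) = -S/29)
(2007 - 1212)/(-3344 + C(-34)) = (2007 - 1212)/(-3344 - 1/29*(-34)) = 795/(-3344 + 34/29) = 795/(-96942/29) = 795*(-29/96942) = -7685/32314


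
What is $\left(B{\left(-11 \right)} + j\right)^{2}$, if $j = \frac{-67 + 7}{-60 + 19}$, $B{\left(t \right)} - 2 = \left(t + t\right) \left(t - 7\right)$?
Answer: $\frac{268238884}{1681} \approx 1.5957 \cdot 10^{5}$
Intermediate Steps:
$B{\left(t \right)} = 2 + 2 t \left(-7 + t\right)$ ($B{\left(t \right)} = 2 + \left(t + t\right) \left(t - 7\right) = 2 + 2 t \left(t - 7\right) = 2 + 2 t \left(-7 + t\right)$)
$j = \frac{60}{41}$ ($j = - \frac{60}{-41} = \left(-60\right) \left(- \frac{1}{41}\right) = \frac{60}{41} \approx 1.4634$)
$\left(B{\left(-11 \right)} + j\right)^{2} = \left(\left(2 - -154 + 2 \left(-11\right)^{2}\right) + \frac{60}{41}\right)^{2} = \left(\left(2 + 154 + 2 \cdot 121\right) + \frac{60}{41}\right)^{2} = \left(\left(2 + 154 + 242\right) + \frac{60}{41}\right)^{2} = \left(398 + \frac{60}{41}\right)^{2} = \left(\frac{16378}{41}\right)^{2} = \frac{268238884}{1681}$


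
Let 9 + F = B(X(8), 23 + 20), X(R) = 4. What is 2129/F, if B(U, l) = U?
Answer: -2129/5 ≈ -425.80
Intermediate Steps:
F = -5 (F = -9 + 4 = -5)
2129/F = 2129/(-5) = 2129*(-1/5) = -2129/5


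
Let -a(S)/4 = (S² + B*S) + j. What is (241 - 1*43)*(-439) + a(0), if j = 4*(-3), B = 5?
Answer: -86874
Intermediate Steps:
j = -12
a(S) = 48 - 20*S - 4*S² (a(S) = -4*((S² + 5*S) - 12) = -4*(-12 + S² + 5*S) = 48 - 20*S - 4*S²)
(241 - 1*43)*(-439) + a(0) = (241 - 1*43)*(-439) + (48 - 20*0 - 4*0²) = (241 - 43)*(-439) + (48 + 0 - 4*0) = 198*(-439) + (48 + 0 + 0) = -86922 + 48 = -86874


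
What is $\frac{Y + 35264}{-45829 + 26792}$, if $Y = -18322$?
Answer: $- \frac{16942}{19037} \approx -0.88995$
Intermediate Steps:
$\frac{Y + 35264}{-45829 + 26792} = \frac{-18322 + 35264}{-45829 + 26792} = \frac{16942}{-19037} = 16942 \left(- \frac{1}{19037}\right) = - \frac{16942}{19037}$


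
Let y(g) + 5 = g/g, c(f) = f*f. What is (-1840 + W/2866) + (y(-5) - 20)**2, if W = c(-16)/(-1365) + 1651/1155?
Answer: -54393680713/43032990 ≈ -1264.0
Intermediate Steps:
c(f) = f**2
y(g) = -4 (y(g) = -5 + g/g = -5 + 1 = -4)
W = 18647/15015 (W = (-16)**2/(-1365) + 1651/1155 = 256*(-1/1365) + 1651*(1/1155) = -256/1365 + 1651/1155 = 18647/15015 ≈ 1.2419)
(-1840 + W/2866) + (y(-5) - 20)**2 = (-1840 + (18647/15015)/2866) + (-4 - 20)**2 = (-1840 + (18647/15015)*(1/2866)) + (-24)**2 = (-1840 + 18647/43032990) + 576 = -79180682953/43032990 + 576 = -54393680713/43032990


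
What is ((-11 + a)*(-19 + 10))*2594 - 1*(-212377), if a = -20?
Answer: 936103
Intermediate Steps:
((-11 + a)*(-19 + 10))*2594 - 1*(-212377) = ((-11 - 20)*(-19 + 10))*2594 - 1*(-212377) = -31*(-9)*2594 + 212377 = 279*2594 + 212377 = 723726 + 212377 = 936103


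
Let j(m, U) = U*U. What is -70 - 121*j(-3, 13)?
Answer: -20519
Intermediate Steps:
j(m, U) = U²
-70 - 121*j(-3, 13) = -70 - 121*13² = -70 - 121*169 = -70 - 20449 = -20519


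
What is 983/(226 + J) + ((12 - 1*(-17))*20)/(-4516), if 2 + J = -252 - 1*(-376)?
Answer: 1059347/392892 ≈ 2.6963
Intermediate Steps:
J = 122 (J = -2 + (-252 - 1*(-376)) = -2 + (-252 + 376) = -2 + 124 = 122)
983/(226 + J) + ((12 - 1*(-17))*20)/(-4516) = 983/(226 + 122) + ((12 - 1*(-17))*20)/(-4516) = 983/348 + ((12 + 17)*20)*(-1/4516) = 983*(1/348) + (29*20)*(-1/4516) = 983/348 + 580*(-1/4516) = 983/348 - 145/1129 = 1059347/392892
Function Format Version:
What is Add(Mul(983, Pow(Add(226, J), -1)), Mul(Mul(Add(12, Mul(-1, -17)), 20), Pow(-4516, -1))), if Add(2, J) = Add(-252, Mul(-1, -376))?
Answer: Rational(1059347, 392892) ≈ 2.6963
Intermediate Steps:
J = 122 (J = Add(-2, Add(-252, Mul(-1, -376))) = Add(-2, Add(-252, 376)) = Add(-2, 124) = 122)
Add(Mul(983, Pow(Add(226, J), -1)), Mul(Mul(Add(12, Mul(-1, -17)), 20), Pow(-4516, -1))) = Add(Mul(983, Pow(Add(226, 122), -1)), Mul(Mul(Add(12, Mul(-1, -17)), 20), Pow(-4516, -1))) = Add(Mul(983, Pow(348, -1)), Mul(Mul(Add(12, 17), 20), Rational(-1, 4516))) = Add(Mul(983, Rational(1, 348)), Mul(Mul(29, 20), Rational(-1, 4516))) = Add(Rational(983, 348), Mul(580, Rational(-1, 4516))) = Add(Rational(983, 348), Rational(-145, 1129)) = Rational(1059347, 392892)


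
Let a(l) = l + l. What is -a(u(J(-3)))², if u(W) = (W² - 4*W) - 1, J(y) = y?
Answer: -1600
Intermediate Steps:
u(W) = -1 + W² - 4*W
a(l) = 2*l
-a(u(J(-3)))² = -(2*(-1 + (-3)² - 4*(-3)))² = -(2*(-1 + 9 + 12))² = -(2*20)² = -1*40² = -1*1600 = -1600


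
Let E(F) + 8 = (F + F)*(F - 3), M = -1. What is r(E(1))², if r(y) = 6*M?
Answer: 36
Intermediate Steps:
E(F) = -8 + 2*F*(-3 + F) (E(F) = -8 + (F + F)*(F - 3) = -8 + (2*F)*(-3 + F) = -8 + 2*F*(-3 + F))
r(y) = -6 (r(y) = 6*(-1) = -6)
r(E(1))² = (-6)² = 36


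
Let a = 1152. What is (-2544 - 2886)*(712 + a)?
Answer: -10121520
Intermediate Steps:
(-2544 - 2886)*(712 + a) = (-2544 - 2886)*(712 + 1152) = -5430*1864 = -10121520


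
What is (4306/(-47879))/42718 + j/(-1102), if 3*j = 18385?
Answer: -648323535407/116581821954 ≈ -5.5611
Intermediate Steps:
j = 18385/3 (j = (⅓)*18385 = 18385/3 ≈ 6128.3)
(4306/(-47879))/42718 + j/(-1102) = (4306/(-47879))/42718 + (18385/3)/(-1102) = (4306*(-1/47879))*(1/42718) + (18385/3)*(-1/1102) = -4306/47879*1/42718 - 18385/3306 = -2153/1022647561 - 18385/3306 = -648323535407/116581821954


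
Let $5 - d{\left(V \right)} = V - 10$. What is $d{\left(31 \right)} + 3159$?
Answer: $3143$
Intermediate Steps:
$d{\left(V \right)} = 15 - V$ ($d{\left(V \right)} = 5 - \left(V - 10\right) = 5 - \left(-10 + V\right) = 15 - V$)
$d{\left(31 \right)} + 3159 = \left(15 - 31\right) + 3159 = -16 + 3159 = 3143$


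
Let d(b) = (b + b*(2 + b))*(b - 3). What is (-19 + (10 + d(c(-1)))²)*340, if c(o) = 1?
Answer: -5100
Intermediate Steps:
d(b) = (-3 + b)*(b + b*(2 + b)) (d(b) = (b + b*(2 + b))*(-3 + b) = (-3 + b)*(b + b*(2 + b)))
(-19 + (10 + d(c(-1)))²)*340 = (-19 + (10 + 1*(-9 + 1²))²)*340 = (-19 + (10 + 1*(-9 + 1))²)*340 = (-19 + (10 + 1*(-8))²)*340 = (-19 + (10 - 8)²)*340 = (-19 + 2²)*340 = (-19 + 4)*340 = -15*340 = -5100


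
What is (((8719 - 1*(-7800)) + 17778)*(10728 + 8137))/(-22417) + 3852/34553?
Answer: -22356150556181/774574601 ≈ -28863.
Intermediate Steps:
(((8719 - 1*(-7800)) + 17778)*(10728 + 8137))/(-22417) + 3852/34553 = (((8719 + 7800) + 17778)*18865)*(-1/22417) + 3852*(1/34553) = ((16519 + 17778)*18865)*(-1/22417) + 3852/34553 = (34297*18865)*(-1/22417) + 3852/34553 = 647012905*(-1/22417) + 3852/34553 = -647012905/22417 + 3852/34553 = -22356150556181/774574601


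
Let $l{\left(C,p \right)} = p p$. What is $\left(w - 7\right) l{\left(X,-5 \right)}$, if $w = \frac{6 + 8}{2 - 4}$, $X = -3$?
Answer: $-350$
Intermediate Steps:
$l{\left(C,p \right)} = p^{2}$
$w = -7$ ($w = \frac{14}{-2} = 14 \left(- \frac{1}{2}\right) = -7$)
$\left(w - 7\right) l{\left(X,-5 \right)} = \left(-7 - 7\right) \left(-5\right)^{2} = \left(-14\right) 25 = -350$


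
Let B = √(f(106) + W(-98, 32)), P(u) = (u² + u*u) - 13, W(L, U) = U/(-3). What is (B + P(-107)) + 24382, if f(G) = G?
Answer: 47267 + √858/3 ≈ 47277.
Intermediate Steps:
W(L, U) = -U/3 (W(L, U) = U*(-⅓) = -U/3)
P(u) = -13 + 2*u² (P(u) = (u² + u²) - 13 = 2*u² - 13 = -13 + 2*u²)
B = √858/3 (B = √(106 - ⅓*32) = √(106 - 32/3) = √(286/3) = √858/3 ≈ 9.7639)
(B + P(-107)) + 24382 = (√858/3 + (-13 + 2*(-107)²)) + 24382 = (√858/3 + (-13 + 2*11449)) + 24382 = (√858/3 + (-13 + 22898)) + 24382 = (√858/3 + 22885) + 24382 = (22885 + √858/3) + 24382 = 47267 + √858/3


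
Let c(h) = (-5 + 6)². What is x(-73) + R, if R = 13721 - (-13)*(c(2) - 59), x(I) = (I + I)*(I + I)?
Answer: 34283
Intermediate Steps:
c(h) = 1 (c(h) = 1² = 1)
x(I) = 4*I² (x(I) = (2*I)*(2*I) = 4*I²)
R = 12967 (R = 13721 - (-13)*(1 - 59) = 13721 - (-13)*(-58) = 13721 - 1*754 = 13721 - 754 = 12967)
x(-73) + R = 4*(-73)² + 12967 = 4*5329 + 12967 = 21316 + 12967 = 34283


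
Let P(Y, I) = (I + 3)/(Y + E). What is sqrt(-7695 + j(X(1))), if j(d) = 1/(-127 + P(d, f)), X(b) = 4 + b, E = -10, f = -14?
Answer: I*sqrt(187265715)/156 ≈ 87.721*I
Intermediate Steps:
P(Y, I) = (3 + I)/(-10 + Y) (P(Y, I) = (I + 3)/(Y - 10) = (3 + I)/(-10 + Y))
j(d) = 1/(-127 - 11/(-10 + d)) (j(d) = 1/(-127 + (3 - 14)/(-10 + d)) = 1/(-127 - 11/(-10 + d)))
sqrt(-7695 + j(X(1))) = sqrt(-7695 + (10 - (4 + 1))/(-1259 + 127*(4 + 1))) = sqrt(-7695 + (10 - 1*5)/(-1259 + 127*5)) = sqrt(-7695 + (10 - 5)/(-1259 + 635)) = sqrt(-7695 + 5/(-624)) = sqrt(-7695 - 1/624*5) = sqrt(-7695 - 5/624) = sqrt(-4801685/624) = I*sqrt(187265715)/156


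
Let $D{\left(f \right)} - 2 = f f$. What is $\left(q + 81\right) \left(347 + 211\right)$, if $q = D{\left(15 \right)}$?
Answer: $171864$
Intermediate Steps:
$D{\left(f \right)} = 2 + f^{2}$ ($D{\left(f \right)} = 2 + f f = 2 + f^{2}$)
$q = 227$ ($q = 2 + 15^{2} = 2 + 225 = 227$)
$\left(q + 81\right) \left(347 + 211\right) = \left(227 + 81\right) \left(347 + 211\right) = 308 \cdot 558 = 171864$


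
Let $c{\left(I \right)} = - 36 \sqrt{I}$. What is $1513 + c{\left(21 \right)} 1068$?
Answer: $1513 - 38448 \sqrt{21} \approx -1.7468 \cdot 10^{5}$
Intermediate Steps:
$1513 + c{\left(21 \right)} 1068 = 1513 + - 36 \sqrt{21} \cdot 1068 = 1513 - 38448 \sqrt{21}$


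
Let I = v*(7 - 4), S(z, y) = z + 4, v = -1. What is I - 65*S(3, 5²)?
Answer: -458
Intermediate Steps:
S(z, y) = 4 + z
I = -3 (I = -(7 - 4) = -1*3 = -3)
I - 65*S(3, 5²) = -3 - 65*(4 + 3) = -3 - 65*7 = -3 - 455 = -458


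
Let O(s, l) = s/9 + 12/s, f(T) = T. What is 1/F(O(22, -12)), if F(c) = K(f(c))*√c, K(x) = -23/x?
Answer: -2*√814/759 ≈ -0.075180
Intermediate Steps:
O(s, l) = 12/s + s/9 (O(s, l) = s*(⅑) + 12/s = s/9 + 12/s = 12/s + s/9)
F(c) = -23/√c (F(c) = (-23/c)*√c = -23/√c)
1/F(O(22, -12)) = 1/(-23/√(12/22 + (⅑)*22)) = 1/(-23/√(12*(1/22) + 22/9)) = 1/(-23/√(6/11 + 22/9)) = 1/(-69*√814/148) = -2*√814/759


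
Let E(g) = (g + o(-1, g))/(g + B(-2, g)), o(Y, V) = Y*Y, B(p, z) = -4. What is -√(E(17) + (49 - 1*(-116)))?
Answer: -√28119/13 ≈ -12.899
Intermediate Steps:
o(Y, V) = Y²
E(g) = (1 + g)/(-4 + g) (E(g) = (g + (-1)²)/(g - 4) = (g + 1)/(-4 + g) = (1 + g)/(-4 + g))
-√(E(17) + (49 - 1*(-116))) = -√((1 + 17)/(-4 + 17) + (49 - 1*(-116))) = -√(18/13 + (49 + 116)) = -√((1/13)*18 + 165) = -√(18/13 + 165) = -√(2163/13) = -√28119/13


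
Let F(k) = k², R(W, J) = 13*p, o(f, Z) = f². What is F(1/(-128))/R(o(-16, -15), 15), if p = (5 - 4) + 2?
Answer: 1/638976 ≈ 1.5650e-6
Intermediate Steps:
p = 3 (p = 1 + 2 = 3)
R(W, J) = 39 (R(W, J) = 13*3 = 39)
F(1/(-128))/R(o(-16, -15), 15) = (1/(-128))²/39 = (-1/128)²*(1/39) = (1/16384)*(1/39) = 1/638976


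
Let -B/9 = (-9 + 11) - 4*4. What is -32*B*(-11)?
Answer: 44352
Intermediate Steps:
B = 126 (B = -9*((-9 + 11) - 4*4) = -9*(2 - 16) = -9*(-14) = 126)
-32*B*(-11) = -32*126*(-11) = -4032*(-11) = 44352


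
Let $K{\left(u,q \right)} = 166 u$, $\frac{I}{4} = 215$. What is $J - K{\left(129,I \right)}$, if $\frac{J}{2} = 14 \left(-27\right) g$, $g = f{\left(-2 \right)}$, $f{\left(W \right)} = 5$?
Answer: $-25194$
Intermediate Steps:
$g = 5$
$I = 860$ ($I = 4 \cdot 215 = 860$)
$J = -3780$ ($J = 2 \cdot 14 \left(-27\right) 5 = 2 \left(\left(-378\right) 5\right) = 2 \left(-1890\right) = -3780$)
$J - K{\left(129,I \right)} = -3780 - 166 \cdot 129 = -3780 - 21414 = -25194$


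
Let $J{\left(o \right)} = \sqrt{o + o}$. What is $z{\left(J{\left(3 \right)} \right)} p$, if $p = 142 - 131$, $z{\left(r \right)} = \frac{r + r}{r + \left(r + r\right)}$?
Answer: $\frac{22}{3} \approx 7.3333$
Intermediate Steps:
$J{\left(o \right)} = \sqrt{2} \sqrt{o}$ ($J{\left(o \right)} = \sqrt{2 o} = \sqrt{2} \sqrt{o}$)
$z{\left(r \right)} = \frac{2}{3}$ ($z{\left(r \right)} = \frac{2 r}{r + 2 r} = \frac{2 r}{3 r} = 2 r \frac{1}{3 r} = \frac{2}{3}$)
$p = 11$ ($p = 142 - 131 = 11$)
$z{\left(J{\left(3 \right)} \right)} p = \frac{2}{3} \cdot 11 = \frac{22}{3}$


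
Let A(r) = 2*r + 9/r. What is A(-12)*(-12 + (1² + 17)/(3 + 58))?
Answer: 35343/122 ≈ 289.70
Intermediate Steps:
A(-12)*(-12 + (1² + 17)/(3 + 58)) = (2*(-12) + 9/(-12))*(-12 + (1² + 17)/(3 + 58)) = (-24 + 9*(-1/12))*(-12 + (1 + 17)/61) = (-24 - ¾)*(-12 + 18*(1/61)) = -99*(-12 + 18/61)/4 = -99/4*(-714/61) = 35343/122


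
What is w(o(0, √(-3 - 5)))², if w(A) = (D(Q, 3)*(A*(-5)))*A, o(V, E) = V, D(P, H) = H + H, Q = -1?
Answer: 0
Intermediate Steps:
D(P, H) = 2*H
w(A) = -30*A² (w(A) = ((2*3)*(A*(-5)))*A = (6*(-5*A))*A = (-30*A)*A = -30*A²)
w(o(0, √(-3 - 5)))² = (-30*0²)² = (-30*0)² = 0² = 0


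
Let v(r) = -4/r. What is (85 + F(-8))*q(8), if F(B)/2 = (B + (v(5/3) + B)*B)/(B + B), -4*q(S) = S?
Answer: -756/5 ≈ -151.20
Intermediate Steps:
q(S) = -S/4
F(B) = (B + B*(-12/5 + B))/B (F(B) = 2*((B + (-4/(5/3) + B)*B)/(B + B)) = 2*((B + (-4/(5*(⅓)) + B)*B)/((2*B))) = 2*((B + (-4/5/3 + B)*B)*(1/(2*B))) = 2*((B + (-4*⅗ + B)*B)*(1/(2*B))) = 2*((B + (-12/5 + B)*B)*(1/(2*B))) = 2*((B + B*(-12/5 + B))*(1/(2*B))) = 2*((B + B*(-12/5 + B))/(2*B)) = (B + B*(-12/5 + B))/B)
(85 + F(-8))*q(8) = (85 + (-7/5 - 8))*(-¼*8) = (85 - 47/5)*(-2) = (378/5)*(-2) = -756/5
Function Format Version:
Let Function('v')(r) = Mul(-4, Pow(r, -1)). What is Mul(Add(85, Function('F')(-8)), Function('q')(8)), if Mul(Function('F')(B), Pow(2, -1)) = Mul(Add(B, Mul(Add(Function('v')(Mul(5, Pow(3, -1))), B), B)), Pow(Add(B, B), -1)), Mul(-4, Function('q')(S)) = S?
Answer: Rational(-756, 5) ≈ -151.20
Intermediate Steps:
Function('q')(S) = Mul(Rational(-1, 4), S)
Function('F')(B) = Mul(Pow(B, -1), Add(B, Mul(B, Add(Rational(-12, 5), B)))) (Function('F')(B) = Mul(2, Mul(Add(B, Mul(Add(Mul(-4, Pow(Mul(5, Pow(3, -1)), -1)), B), B)), Pow(Add(B, B), -1))) = Mul(2, Mul(Add(B, Mul(Add(Mul(-4, Pow(Mul(5, Rational(1, 3)), -1)), B), B)), Pow(Mul(2, B), -1))) = Mul(2, Mul(Add(B, Mul(Add(Mul(-4, Pow(Rational(5, 3), -1)), B), B)), Mul(Rational(1, 2), Pow(B, -1)))) = Mul(2, Mul(Add(B, Mul(Add(Mul(-4, Rational(3, 5)), B), B)), Mul(Rational(1, 2), Pow(B, -1)))) = Mul(2, Mul(Add(B, Mul(Add(Rational(-12, 5), B), B)), Mul(Rational(1, 2), Pow(B, -1)))) = Mul(2, Mul(Add(B, Mul(B, Add(Rational(-12, 5), B))), Mul(Rational(1, 2), Pow(B, -1)))) = Mul(2, Mul(Rational(1, 2), Pow(B, -1), Add(B, Mul(B, Add(Rational(-12, 5), B))))) = Mul(Pow(B, -1), Add(B, Mul(B, Add(Rational(-12, 5), B)))))
Mul(Add(85, Function('F')(-8)), Function('q')(8)) = Mul(Add(85, Add(Rational(-7, 5), -8)), Mul(Rational(-1, 4), 8)) = Mul(Add(85, Rational(-47, 5)), -2) = Mul(Rational(378, 5), -2) = Rational(-756, 5)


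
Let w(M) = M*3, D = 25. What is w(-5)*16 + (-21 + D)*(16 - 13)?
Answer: -228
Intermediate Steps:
w(M) = 3*M
w(-5)*16 + (-21 + D)*(16 - 13) = (3*(-5))*16 + (-21 + 25)*(16 - 13) = -15*16 + 4*3 = -240 + 12 = -228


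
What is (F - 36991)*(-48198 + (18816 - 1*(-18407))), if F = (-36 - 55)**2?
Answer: 315092250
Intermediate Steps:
F = 8281 (F = (-91)**2 = 8281)
(F - 36991)*(-48198 + (18816 - 1*(-18407))) = (8281 - 36991)*(-48198 + (18816 - 1*(-18407))) = -28710*(-48198 + (18816 + 18407)) = -28710*(-48198 + 37223) = -28710*(-10975) = 315092250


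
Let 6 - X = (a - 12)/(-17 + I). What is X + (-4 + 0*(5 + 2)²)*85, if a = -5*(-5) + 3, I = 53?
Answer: -3010/9 ≈ -334.44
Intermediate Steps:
a = 28 (a = 25 + 3 = 28)
X = 50/9 (X = 6 - (28 - 12)/(-17 + 53) = 6 - 16/36 = 6 - 1*4/9 = 6 - 4/9 = 50/9 ≈ 5.5556)
X + (-4 + 0*(5 + 2)²)*85 = 50/9 + (-4 + 0*(5 + 2)²)*85 = 50/9 + (-4 + 0*7²)*85 = 50/9 + (-4 + 0*49)*85 = 50/9 + (-4 + 0)*85 = 50/9 - 4*85 = 50/9 - 340 = -3010/9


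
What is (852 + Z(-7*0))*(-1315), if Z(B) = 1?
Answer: -1121695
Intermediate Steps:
(852 + Z(-7*0))*(-1315) = (852 + 1)*(-1315) = 853*(-1315) = -1121695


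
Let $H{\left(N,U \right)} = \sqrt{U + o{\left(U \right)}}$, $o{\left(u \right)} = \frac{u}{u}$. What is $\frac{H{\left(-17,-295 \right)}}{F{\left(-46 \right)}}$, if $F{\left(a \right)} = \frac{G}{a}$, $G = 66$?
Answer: $- \frac{161 i \sqrt{6}}{33} \approx - 11.951 i$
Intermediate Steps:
$o{\left(u \right)} = 1$
$H{\left(N,U \right)} = \sqrt{1 + U}$ ($H{\left(N,U \right)} = \sqrt{U + 1} = \sqrt{1 + U}$)
$F{\left(a \right)} = \frac{66}{a}$
$\frac{H{\left(-17,-295 \right)}}{F{\left(-46 \right)}} = \frac{\sqrt{1 - 295}}{66 \frac{1}{-46}} = \frac{\sqrt{-294}}{66 \left(- \frac{1}{46}\right)} = \frac{7 i \sqrt{6}}{- \frac{33}{23}} = 7 i \sqrt{6} \left(- \frac{23}{33}\right) = - \frac{161 i \sqrt{6}}{33}$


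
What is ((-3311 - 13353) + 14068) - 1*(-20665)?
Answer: 18069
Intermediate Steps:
((-3311 - 13353) + 14068) - 1*(-20665) = (-16664 + 14068) + 20665 = -2596 + 20665 = 18069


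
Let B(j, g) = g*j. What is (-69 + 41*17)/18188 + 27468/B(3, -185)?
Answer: -41603287/841195 ≈ -49.457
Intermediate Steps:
(-69 + 41*17)/18188 + 27468/B(3, -185) = (-69 + 41*17)/18188 + 27468/((-185*3)) = (-69 + 697)*(1/18188) + 27468/(-555) = 628*(1/18188) + 27468*(-1/555) = 157/4547 - 9156/185 = -41603287/841195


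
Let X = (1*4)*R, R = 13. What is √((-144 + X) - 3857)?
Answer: I*√3949 ≈ 62.841*I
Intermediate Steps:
X = 52 (X = (1*4)*13 = 4*13 = 52)
√((-144 + X) - 3857) = √((-144 + 52) - 3857) = √(-92 - 3857) = √(-3949) = I*√3949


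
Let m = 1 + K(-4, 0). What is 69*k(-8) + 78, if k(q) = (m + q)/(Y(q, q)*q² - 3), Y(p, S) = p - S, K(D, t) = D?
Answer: 331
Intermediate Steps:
m = -3 (m = 1 - 4 = -3)
k(q) = 1 - q/3 (k(q) = (-3 + q)/((q - q)*q² - 3) = (-3 + q)/(0*q² - 3) = (-3 + q)/(0 - 3) = (-3 + q)/(-3) = (-3 + q)*(-⅓) = 1 - q/3)
69*k(-8) + 78 = 69*(1 - ⅓*(-8)) + 78 = 69*(1 + 8/3) + 78 = 69*(11/3) + 78 = 253 + 78 = 331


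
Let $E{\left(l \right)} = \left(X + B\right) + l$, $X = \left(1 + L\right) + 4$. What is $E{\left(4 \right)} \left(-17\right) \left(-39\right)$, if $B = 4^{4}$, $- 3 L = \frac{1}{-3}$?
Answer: $\frac{527306}{3} \approx 1.7577 \cdot 10^{5}$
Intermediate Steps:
$L = \frac{1}{9}$ ($L = - \frac{1}{3 \left(-3\right)} = \left(- \frac{1}{3}\right) \left(- \frac{1}{3}\right) = \frac{1}{9} \approx 0.11111$)
$B = 256$
$X = \frac{46}{9}$ ($X = \left(1 + \frac{1}{9}\right) + 4 = \frac{10}{9} + 4 = \frac{46}{9} \approx 5.1111$)
$E{\left(l \right)} = \frac{2350}{9} + l$ ($E{\left(l \right)} = \left(\frac{46}{9} + 256\right) + l = \frac{2350}{9} + l$)
$E{\left(4 \right)} \left(-17\right) \left(-39\right) = \left(\frac{2350}{9} + 4\right) \left(-17\right) \left(-39\right) = \frac{2386}{9} \left(-17\right) \left(-39\right) = \left(- \frac{40562}{9}\right) \left(-39\right) = \frac{527306}{3}$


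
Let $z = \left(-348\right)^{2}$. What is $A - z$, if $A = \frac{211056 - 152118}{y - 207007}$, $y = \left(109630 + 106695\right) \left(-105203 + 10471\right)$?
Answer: $- \frac{2481797218924266}{20493106907} \approx -1.211 \cdot 10^{5}$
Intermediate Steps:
$y = -20492899900$ ($y = 216325 \left(-94732\right) = -20492899900$)
$z = 121104$
$A = - \frac{58938}{20493106907}$ ($A = \frac{211056 - 152118}{-20492899900 - 207007} = \frac{58938}{-20493106907} = 58938 \left(- \frac{1}{20493106907}\right) = - \frac{58938}{20493106907} \approx -2.876 \cdot 10^{-6}$)
$A - z = - \frac{58938}{20493106907} - 121104 = - \frac{2481797218924266}{20493106907}$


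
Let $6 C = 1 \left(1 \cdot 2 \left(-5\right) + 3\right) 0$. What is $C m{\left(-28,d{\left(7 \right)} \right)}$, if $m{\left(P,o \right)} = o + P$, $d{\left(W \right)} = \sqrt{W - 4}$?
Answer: $0$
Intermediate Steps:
$d{\left(W \right)} = \sqrt{-4 + W}$
$m{\left(P,o \right)} = P + o$
$C = 0$ ($C = \frac{1 \left(1 \cdot 2 \left(-5\right) + 3\right) 0}{6} = \frac{1 \left(2 \left(-5\right) + 3\right) 0}{6} = \frac{1 \left(-10 + 3\right) 0}{6} = \frac{1 \left(\left(-7\right) 0\right)}{6} = \frac{1 \cdot 0}{6} = \frac{1}{6} \cdot 0 = 0$)
$C m{\left(-28,d{\left(7 \right)} \right)} = 0 \left(-28 + \sqrt{-4 + 7}\right) = 0 \left(-28 + \sqrt{3}\right) = 0$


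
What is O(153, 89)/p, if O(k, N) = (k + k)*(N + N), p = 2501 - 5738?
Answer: -18156/1079 ≈ -16.827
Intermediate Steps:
p = -3237
O(k, N) = 4*N*k (O(k, N) = (2*k)*(2*N) = 4*N*k)
O(153, 89)/p = (4*89*153)/(-3237) = 54468*(-1/3237) = -18156/1079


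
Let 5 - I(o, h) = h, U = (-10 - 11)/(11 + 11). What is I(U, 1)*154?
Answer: 616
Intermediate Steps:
U = -21/22 ≈ -0.95455
I(o, h) = 5 - h
I(U, 1)*154 = (5 - 1*1)*154 = (5 - 1)*154 = 4*154 = 616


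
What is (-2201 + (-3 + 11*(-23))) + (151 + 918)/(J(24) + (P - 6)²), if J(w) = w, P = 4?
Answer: -67727/28 ≈ -2418.8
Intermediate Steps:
(-2201 + (-3 + 11*(-23))) + (151 + 918)/(J(24) + (P - 6)²) = (-2201 + (-3 + 11*(-23))) + (151 + 918)/(24 + (4 - 6)²) = (-2201 + (-3 - 253)) + 1069/(24 + (-2)²) = (-2201 - 256) + 1069/(24 + 4) = -2457 + 1069/28 = -67727/28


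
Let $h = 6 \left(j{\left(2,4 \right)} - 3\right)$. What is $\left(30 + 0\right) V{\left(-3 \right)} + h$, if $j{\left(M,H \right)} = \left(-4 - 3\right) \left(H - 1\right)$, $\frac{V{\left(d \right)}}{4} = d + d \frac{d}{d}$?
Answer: $-864$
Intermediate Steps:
$V{\left(d \right)} = 8 d$ ($V{\left(d \right)} = 4 \left(d + d \frac{d}{d}\right) = 4 \left(d + d 1\right) = 4 \left(d + d\right) = 4 \cdot 2 d = 8 d$)
$j{\left(M,H \right)} = 7 - 7 H$ ($j{\left(M,H \right)} = - 7 \left(-1 + H\right) = 7 - 7 H$)
$h = -144$ ($h = 6 \left(\left(7 - 28\right) - 3\right) = 6 \left(-21 - 3\right) = 6 \left(-24\right) = -144$)
$\left(30 + 0\right) V{\left(-3 \right)} + h = \left(30 + 0\right) 8 \left(-3\right) - 144 = 30 \left(-24\right) - 144 = -720 - 144 = -864$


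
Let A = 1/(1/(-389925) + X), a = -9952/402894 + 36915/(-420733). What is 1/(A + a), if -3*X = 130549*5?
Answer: -7190693228216616325776/808561905012984907463 ≈ -8.8932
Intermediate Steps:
X = -652745/3 (X = -130549*5/3 = -1/3*652745 = -652745/3 ≈ -2.1758e+5)
a = -9529983413/84755400651 (a = -9952*1/402894 + 36915*(-1/420733) = -4976/201447 - 36915/420733 = -9529983413/84755400651 ≈ -0.11244)
A = -389925/84840531376 (A = 1/(1/(-389925) - 652745/3) = 1/(-1/389925 - 652745/3) = 1/(-84840531376/389925) = -389925/84840531376 ≈ -4.5960e-6)
1/(A + a) = 1/(-389925/84840531376 - 9529983413/84755400651) = 1/(-808561905012984907463/7190693228216616325776) = -7190693228216616325776/808561905012984907463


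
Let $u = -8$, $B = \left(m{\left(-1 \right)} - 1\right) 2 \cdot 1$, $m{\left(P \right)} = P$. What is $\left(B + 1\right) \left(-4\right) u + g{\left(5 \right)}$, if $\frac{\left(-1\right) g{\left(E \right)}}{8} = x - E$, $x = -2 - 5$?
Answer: $0$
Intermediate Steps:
$x = -7$
$B = -4$ ($B = \left(-1 - 1\right) 2 \cdot 1 = \left(-2\right) 2 = -4$)
$g{\left(E \right)} = 56 + 8 E$ ($g{\left(E \right)} = - 8 \left(-7 - E\right) = 56 + 8 E$)
$\left(B + 1\right) \left(-4\right) u + g{\left(5 \right)} = \left(-4 + 1\right) \left(-4\right) \left(-8\right) + \left(56 + 8 \cdot 5\right) = \left(-3\right) \left(-4\right) \left(-8\right) + \left(56 + 40\right) = 12 \left(-8\right) + 96 = -96 + 96 = 0$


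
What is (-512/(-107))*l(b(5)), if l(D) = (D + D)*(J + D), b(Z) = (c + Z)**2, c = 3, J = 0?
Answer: 4194304/107 ≈ 39199.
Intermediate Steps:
b(Z) = (3 + Z)**2
l(D) = 2*D**2 (l(D) = (D + D)*(0 + D) = (2*D)*D = 2*D**2)
(-512/(-107))*l(b(5)) = (-512/(-107))*(2*((3 + 5)**2)**2) = (-512*(-1/107))*(2*(8**2)**2) = 512*(2*64**2)/107 = 512*(2*4096)/107 = (512/107)*8192 = 4194304/107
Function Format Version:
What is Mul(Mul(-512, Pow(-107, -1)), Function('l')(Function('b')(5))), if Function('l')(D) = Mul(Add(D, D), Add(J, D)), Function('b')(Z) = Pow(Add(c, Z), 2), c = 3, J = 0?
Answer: Rational(4194304, 107) ≈ 39199.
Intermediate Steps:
Function('b')(Z) = Pow(Add(3, Z), 2)
Function('l')(D) = Mul(2, Pow(D, 2)) (Function('l')(D) = Mul(Add(D, D), Add(0, D)) = Mul(Mul(2, D), D) = Mul(2, Pow(D, 2)))
Mul(Mul(-512, Pow(-107, -1)), Function('l')(Function('b')(5))) = Mul(Mul(-512, Pow(-107, -1)), Mul(2, Pow(Pow(Add(3, 5), 2), 2))) = Mul(Mul(-512, Rational(-1, 107)), Mul(2, Pow(Pow(8, 2), 2))) = Mul(Rational(512, 107), Mul(2, Pow(64, 2))) = Mul(Rational(512, 107), Mul(2, 4096)) = Mul(Rational(512, 107), 8192) = Rational(4194304, 107)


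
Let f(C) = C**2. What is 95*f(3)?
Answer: 855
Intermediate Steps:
95*f(3) = 95*3**2 = 95*9 = 855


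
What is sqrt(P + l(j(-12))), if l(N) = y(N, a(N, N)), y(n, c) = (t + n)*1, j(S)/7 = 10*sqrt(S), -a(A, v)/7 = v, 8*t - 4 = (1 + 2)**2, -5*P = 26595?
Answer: sqrt(-85078 + 2240*I*sqrt(3))/4 ≈ 1.6623 + 72.939*I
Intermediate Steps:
P = -5319 (P = -1/5*26595 = -5319)
t = 13/8 (t = 1/2 + (1 + 2)**2/8 = 1/2 + (1/8)*3**2 = 1/2 + (1/8)*9 = 1/2 + 9/8 = 13/8 ≈ 1.6250)
a(A, v) = -7*v
j(S) = 70*sqrt(S) (j(S) = 7*(10*sqrt(S)) = 70*sqrt(S))
y(n, c) = 13/8 + n (y(n, c) = (13/8 + n)*1 = 13/8 + n)
l(N) = 13/8 + N
sqrt(P + l(j(-12))) = sqrt(-5319 + (13/8 + 70*sqrt(-12))) = sqrt(-5319 + (13/8 + 70*(2*I*sqrt(3)))) = sqrt(-5319 + (13/8 + 140*I*sqrt(3))) = sqrt(-42539/8 + 140*I*sqrt(3))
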